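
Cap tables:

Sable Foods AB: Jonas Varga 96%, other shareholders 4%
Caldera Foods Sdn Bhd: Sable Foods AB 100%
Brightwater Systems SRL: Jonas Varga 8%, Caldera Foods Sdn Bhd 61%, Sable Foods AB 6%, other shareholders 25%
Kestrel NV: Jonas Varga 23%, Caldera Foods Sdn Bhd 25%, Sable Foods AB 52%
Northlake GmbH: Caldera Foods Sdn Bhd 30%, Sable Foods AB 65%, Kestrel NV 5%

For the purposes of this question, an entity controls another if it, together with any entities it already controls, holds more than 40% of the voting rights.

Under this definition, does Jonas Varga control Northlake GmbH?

Jonas holds 96% of Sable, so Jonas controls Sable.
Sable holds 100% of Caldera, so Jonas controls Caldera.
Jonas and Caldera and Sable together hold 23% + 25% + 52% = 100% of Kestrel, so Jonas controls Kestrel.
Caldera and Sable and Kestrel together hold 30% + 65% + 5% = 100% of Northlake, so Jonas controls Northlake.

Yes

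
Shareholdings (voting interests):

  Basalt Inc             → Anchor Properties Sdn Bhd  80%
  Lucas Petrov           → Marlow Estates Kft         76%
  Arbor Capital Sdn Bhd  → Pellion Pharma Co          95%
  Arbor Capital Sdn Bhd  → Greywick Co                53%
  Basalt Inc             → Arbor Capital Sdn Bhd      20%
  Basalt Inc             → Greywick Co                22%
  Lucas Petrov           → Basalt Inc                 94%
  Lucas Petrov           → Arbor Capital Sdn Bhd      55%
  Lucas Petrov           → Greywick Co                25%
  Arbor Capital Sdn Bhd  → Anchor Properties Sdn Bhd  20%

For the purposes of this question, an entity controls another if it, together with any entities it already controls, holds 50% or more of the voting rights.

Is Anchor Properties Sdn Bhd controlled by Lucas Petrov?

Lucas holds 94% of Basalt, so Lucas controls Basalt.
Lucas and Basalt together hold 55% + 20% = 75% of Arbor, so Lucas controls Arbor.
Arbor and Basalt together hold 20% + 80% = 100% of Anchor, so Lucas controls Anchor.

Yes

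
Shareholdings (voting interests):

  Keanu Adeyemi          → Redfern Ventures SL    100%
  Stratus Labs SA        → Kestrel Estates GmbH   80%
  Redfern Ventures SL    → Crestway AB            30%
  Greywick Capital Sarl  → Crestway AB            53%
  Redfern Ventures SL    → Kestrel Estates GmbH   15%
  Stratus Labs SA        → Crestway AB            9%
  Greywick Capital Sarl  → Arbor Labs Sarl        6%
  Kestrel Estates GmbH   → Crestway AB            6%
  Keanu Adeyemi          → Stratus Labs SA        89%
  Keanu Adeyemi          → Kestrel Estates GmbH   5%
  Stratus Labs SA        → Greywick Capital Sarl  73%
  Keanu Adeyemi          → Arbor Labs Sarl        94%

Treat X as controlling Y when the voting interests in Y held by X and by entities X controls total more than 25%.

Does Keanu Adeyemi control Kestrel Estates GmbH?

Yes

Keanu holds 100% of Redfern, so Keanu controls Redfern.
Keanu holds 89% of Stratus, so Keanu controls Stratus.
Redfern and Keanu and Stratus together hold 15% + 5% + 80% = 100% of Kestrel, so Keanu controls Kestrel.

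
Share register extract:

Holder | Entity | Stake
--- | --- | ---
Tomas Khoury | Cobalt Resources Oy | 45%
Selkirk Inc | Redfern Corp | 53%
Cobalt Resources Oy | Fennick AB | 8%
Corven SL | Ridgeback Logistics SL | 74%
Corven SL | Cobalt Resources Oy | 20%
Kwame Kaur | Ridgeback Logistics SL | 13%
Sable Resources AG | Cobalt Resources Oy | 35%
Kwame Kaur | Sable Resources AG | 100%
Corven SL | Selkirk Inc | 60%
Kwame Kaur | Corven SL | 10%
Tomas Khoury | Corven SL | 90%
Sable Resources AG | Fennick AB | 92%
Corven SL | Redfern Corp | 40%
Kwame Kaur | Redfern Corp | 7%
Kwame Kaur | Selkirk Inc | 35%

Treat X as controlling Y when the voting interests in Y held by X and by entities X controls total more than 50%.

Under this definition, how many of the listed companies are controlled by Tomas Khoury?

5

Tomas holds 90% of Corven, so Tomas controls Corven.
Corven holds 60% of Selkirk, so Tomas controls Selkirk.
Tomas and Corven together hold 45% + 20% = 65% of Cobalt, so Tomas controls Cobalt.
Corven holds 74% of Ridgeback, so Tomas controls Ridgeback.
Corven and Selkirk together hold 40% + 53% = 93% of Redfern, so Tomas controls Redfern.
No other company's threshold is met.
Tomas controls 5 companies.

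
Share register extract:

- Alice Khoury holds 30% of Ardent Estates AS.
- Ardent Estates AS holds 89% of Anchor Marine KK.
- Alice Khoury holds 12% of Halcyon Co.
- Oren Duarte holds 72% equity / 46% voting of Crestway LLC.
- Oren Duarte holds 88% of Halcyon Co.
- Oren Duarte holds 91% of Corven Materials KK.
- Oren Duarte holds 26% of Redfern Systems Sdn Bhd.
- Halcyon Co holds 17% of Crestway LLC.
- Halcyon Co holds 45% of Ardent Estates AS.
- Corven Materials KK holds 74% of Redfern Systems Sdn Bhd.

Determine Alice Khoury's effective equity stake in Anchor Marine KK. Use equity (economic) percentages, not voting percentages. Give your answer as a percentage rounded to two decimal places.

Alice reaches Anchor along 2 paths.
Via Halcyon → Ardent: 12% × 45% × 89% = 4.806%.
Via Ardent: 30% × 89% = 26.7%.
Total: 4.806% + 26.7% = 31.506%.
Rounded: 31.51%.

31.51%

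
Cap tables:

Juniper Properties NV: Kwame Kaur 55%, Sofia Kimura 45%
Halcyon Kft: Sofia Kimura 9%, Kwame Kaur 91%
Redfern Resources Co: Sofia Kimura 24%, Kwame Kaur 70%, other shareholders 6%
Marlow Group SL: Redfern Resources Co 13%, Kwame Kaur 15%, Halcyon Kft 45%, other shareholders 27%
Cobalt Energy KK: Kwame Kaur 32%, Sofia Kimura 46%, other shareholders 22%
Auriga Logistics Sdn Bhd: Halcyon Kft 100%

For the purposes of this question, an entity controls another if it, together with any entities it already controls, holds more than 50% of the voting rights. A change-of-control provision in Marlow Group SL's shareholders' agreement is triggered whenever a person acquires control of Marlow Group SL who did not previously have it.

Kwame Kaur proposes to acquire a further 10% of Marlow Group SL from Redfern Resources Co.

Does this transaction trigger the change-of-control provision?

The purchase adds only to Kwame's holdings (Redfern's stake shrinks), so Kwame is the only person who could newly come to control Marlow.
Kwame holds 91% of Halcyon, so Kwame controls Halcyon.
Kwame holds 70% of Redfern, so Kwame controls Redfern.
Redfern and Kwame and Halcyon together hold 13% + 15% + 45% = 73% of Marlow, so Kwame controls Marlow.
So Kwame already controls Marlow before the transaction.
After the purchase, Kwame's direct stake in Marlow rises to 15% + 10% = 25%, and Redfern's stake falls to 3%.
Kwame controlled Marlow already, so this is not a new person acquiring control; every other person's position is unchanged or reduced.
No new person acquires control, so the clause is not triggered.

No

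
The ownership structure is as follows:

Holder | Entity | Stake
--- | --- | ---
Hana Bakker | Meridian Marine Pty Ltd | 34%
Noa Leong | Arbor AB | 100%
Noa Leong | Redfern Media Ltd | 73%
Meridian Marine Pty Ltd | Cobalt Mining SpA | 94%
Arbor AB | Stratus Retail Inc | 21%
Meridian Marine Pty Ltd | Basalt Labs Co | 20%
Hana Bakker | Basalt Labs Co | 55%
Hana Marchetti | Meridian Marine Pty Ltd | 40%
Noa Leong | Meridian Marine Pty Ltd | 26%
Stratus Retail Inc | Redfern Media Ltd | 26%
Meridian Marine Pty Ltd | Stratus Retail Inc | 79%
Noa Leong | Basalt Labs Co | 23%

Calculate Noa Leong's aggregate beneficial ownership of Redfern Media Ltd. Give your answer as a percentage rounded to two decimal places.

Noa reaches Redfern along 3 paths.
Direct stake: 73% = 73%.
Via Meridian → Stratus: 26% × 79% × 26% = 5.3404%.
Via Arbor → Stratus: 100% × 21% × 26% = 5.46%.
Total: 73% + 5.3404% + 5.46% = 83.8004%.
Rounded: 83.80%.

83.80%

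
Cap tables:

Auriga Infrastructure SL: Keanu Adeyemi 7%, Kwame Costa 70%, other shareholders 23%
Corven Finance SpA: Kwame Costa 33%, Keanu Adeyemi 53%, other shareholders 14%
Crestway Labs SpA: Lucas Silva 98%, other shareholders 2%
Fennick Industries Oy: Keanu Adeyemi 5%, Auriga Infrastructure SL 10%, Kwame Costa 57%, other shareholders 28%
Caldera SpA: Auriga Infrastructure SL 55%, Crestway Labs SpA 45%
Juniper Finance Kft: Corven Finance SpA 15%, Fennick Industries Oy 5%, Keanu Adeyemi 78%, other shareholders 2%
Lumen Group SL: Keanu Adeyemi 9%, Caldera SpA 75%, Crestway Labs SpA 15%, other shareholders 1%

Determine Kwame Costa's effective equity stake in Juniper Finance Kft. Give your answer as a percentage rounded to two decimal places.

Kwame reaches Juniper along 3 paths.
Via Corven: 33% × 15% = 4.95%.
Via Auriga → Fennick: 70% × 10% × 5% = 0.35%.
Via Fennick: 57% × 5% = 2.85%.
Total: 4.95% + 0.35% + 2.85% = 8.15%.

8.15%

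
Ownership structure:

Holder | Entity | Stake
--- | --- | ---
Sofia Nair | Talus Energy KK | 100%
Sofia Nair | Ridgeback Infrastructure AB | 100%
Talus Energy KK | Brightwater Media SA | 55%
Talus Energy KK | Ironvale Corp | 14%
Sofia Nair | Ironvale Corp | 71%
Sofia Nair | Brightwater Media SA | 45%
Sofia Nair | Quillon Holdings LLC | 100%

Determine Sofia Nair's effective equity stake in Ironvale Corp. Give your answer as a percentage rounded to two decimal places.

Sofia reaches Ironvale along 2 paths.
Direct stake: 71% = 71%.
Via Talus: 100% × 14% = 14%.
Total: 71% + 14% = 85%.
Rounded: 85.00%.

85.00%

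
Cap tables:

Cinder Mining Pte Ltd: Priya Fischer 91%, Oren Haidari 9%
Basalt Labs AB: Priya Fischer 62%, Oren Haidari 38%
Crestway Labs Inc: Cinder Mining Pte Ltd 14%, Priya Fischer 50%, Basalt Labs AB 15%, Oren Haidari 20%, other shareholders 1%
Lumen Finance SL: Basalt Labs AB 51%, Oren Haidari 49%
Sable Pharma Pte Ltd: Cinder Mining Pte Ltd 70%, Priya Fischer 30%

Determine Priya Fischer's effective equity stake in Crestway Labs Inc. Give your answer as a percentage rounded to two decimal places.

72.04%

Priya reaches Crestway along 3 paths.
Via Cinder: 91% × 14% = 12.74%.
Direct stake: 50% = 50%.
Via Basalt: 62% × 15% = 9.3%.
Total: 12.74% + 50% + 9.3% = 72.04%.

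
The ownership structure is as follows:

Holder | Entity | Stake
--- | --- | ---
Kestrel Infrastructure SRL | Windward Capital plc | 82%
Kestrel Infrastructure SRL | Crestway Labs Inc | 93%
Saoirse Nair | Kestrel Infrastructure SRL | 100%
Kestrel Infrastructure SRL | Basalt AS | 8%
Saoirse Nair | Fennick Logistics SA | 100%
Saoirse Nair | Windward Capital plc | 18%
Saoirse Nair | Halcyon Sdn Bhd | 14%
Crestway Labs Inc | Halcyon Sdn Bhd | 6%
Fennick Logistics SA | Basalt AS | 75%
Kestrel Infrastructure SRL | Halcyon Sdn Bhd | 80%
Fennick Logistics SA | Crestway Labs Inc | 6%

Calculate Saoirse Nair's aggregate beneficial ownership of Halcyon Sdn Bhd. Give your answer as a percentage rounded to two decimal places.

Saoirse reaches Halcyon along 4 paths.
Via Kestrel: 100% × 80% = 80%.
Via Fennick → Crestway: 100% × 6% × 6% = 0.36%.
Via Kestrel → Crestway: 100% × 93% × 6% = 5.58%.
Direct stake: 14% = 14%.
Total: 80% + 0.36% + 5.58% + 14% = 99.94%.

99.94%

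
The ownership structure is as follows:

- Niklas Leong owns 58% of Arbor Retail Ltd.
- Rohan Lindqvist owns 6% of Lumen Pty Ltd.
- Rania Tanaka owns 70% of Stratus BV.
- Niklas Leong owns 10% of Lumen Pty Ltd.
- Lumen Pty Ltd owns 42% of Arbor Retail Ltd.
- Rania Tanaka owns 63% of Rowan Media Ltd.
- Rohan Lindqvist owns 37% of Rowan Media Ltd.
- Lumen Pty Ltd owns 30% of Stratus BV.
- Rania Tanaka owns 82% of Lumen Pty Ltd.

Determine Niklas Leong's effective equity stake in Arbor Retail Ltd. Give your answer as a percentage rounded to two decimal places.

Niklas reaches Arbor along 2 paths.
Direct stake: 58% = 58%.
Via Lumen: 10% × 42% = 4.2%.
Total: 58% + 4.2% = 62.2%.
Rounded: 62.20%.

62.20%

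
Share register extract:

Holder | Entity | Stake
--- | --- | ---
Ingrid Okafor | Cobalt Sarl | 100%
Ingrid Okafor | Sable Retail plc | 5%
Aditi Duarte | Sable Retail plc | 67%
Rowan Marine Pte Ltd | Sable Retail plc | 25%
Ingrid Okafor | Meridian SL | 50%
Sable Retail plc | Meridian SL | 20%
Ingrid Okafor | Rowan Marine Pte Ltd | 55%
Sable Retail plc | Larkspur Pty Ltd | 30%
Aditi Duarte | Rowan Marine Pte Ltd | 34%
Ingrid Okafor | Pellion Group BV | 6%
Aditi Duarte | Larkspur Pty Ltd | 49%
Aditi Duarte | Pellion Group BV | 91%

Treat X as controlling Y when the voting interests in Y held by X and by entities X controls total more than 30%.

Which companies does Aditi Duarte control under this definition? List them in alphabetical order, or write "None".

Aditi holds 91% of Pellion, so Aditi controls Pellion.
Aditi holds 34% of Rowan, so Aditi controls Rowan.
Aditi and Rowan together hold 67% + 25% = 92% of Sable, so Aditi controls Sable.
Sable and Aditi together hold 30% + 49% = 79% of Larkspur, so Aditi controls Larkspur.
No other company's threshold is met.

Larkspur Pty Ltd, Pellion Group BV, Rowan Marine Pte Ltd, Sable Retail plc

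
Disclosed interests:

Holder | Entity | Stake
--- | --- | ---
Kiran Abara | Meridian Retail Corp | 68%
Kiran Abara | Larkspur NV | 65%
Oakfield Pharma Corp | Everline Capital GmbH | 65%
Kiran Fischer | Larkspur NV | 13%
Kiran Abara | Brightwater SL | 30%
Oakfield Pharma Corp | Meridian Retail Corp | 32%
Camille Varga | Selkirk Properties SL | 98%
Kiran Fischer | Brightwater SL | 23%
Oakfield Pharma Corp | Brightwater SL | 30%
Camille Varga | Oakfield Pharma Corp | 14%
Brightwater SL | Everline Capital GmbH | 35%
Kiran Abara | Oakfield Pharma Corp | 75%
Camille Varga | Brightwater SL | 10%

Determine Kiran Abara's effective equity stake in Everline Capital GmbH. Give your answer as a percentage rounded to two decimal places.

Kiran Abara reaches Everline along 3 paths.
Via Oakfield: 75% × 65% = 48.75%.
Via Oakfield → Brightwater: 75% × 30% × 35% = 7.875%.
Via Brightwater: 30% × 35% = 10.5%.
Total: 48.75% + 7.875% + 10.5% = 67.125%.
Rounded: 67.13%.

67.13%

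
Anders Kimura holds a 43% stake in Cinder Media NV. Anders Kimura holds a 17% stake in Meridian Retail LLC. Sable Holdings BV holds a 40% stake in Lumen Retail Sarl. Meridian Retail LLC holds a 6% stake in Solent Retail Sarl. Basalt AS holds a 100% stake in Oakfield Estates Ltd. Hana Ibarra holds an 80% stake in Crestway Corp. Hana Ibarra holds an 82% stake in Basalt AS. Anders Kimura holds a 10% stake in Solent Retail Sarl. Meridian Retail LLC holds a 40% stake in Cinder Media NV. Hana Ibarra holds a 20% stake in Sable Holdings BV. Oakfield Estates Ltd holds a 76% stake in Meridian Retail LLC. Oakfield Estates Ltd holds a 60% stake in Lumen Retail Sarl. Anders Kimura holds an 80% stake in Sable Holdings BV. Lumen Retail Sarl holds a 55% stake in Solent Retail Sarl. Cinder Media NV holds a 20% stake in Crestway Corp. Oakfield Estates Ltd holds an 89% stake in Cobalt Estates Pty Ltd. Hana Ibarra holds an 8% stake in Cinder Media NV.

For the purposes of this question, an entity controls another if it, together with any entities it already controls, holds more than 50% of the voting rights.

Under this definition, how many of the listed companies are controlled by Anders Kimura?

1

Anders holds 80% of Sable, so Anders controls Sable.
No other company's threshold is met.
Anders controls 1 company.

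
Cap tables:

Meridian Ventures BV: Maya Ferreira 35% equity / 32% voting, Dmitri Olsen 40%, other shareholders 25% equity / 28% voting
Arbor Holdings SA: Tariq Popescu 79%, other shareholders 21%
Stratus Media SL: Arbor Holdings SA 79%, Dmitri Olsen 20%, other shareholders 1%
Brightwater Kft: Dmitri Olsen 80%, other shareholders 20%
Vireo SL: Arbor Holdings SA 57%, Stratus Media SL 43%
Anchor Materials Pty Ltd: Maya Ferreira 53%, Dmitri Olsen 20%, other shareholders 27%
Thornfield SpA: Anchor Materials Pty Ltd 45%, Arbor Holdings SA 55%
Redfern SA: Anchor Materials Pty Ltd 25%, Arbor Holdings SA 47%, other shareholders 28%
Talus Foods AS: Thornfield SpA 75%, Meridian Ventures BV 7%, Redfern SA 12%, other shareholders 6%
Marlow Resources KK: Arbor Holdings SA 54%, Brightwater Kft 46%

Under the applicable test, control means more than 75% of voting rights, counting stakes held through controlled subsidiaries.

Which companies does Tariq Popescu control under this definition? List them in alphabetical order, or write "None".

Arbor Holdings SA, Stratus Media SL, Vireo SL

Tariq holds 79% of Arbor, so Tariq controls Arbor.
Arbor holds 79% of Stratus, so Tariq controls Stratus.
Arbor and Stratus together hold 57% + 43% = 100% of Vireo, so Tariq controls Vireo.
No other company's threshold is met.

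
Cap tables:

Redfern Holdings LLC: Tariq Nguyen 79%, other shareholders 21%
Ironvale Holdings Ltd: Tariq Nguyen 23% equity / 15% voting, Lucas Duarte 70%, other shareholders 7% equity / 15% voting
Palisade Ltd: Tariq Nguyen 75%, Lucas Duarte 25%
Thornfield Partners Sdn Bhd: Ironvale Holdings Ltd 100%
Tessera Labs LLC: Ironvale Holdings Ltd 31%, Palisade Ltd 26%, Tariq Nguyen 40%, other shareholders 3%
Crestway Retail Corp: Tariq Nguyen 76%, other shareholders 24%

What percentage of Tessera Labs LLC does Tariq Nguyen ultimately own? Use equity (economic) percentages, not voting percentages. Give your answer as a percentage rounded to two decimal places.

Tariq reaches Tessera along 3 paths.
Via Ironvale: 23% × 31% = 7.13%.
Via Palisade: 75% × 26% = 19.5%.
Direct stake: 40% = 40%.
Total: 7.13% + 19.5% + 40% = 66.63%.

66.63%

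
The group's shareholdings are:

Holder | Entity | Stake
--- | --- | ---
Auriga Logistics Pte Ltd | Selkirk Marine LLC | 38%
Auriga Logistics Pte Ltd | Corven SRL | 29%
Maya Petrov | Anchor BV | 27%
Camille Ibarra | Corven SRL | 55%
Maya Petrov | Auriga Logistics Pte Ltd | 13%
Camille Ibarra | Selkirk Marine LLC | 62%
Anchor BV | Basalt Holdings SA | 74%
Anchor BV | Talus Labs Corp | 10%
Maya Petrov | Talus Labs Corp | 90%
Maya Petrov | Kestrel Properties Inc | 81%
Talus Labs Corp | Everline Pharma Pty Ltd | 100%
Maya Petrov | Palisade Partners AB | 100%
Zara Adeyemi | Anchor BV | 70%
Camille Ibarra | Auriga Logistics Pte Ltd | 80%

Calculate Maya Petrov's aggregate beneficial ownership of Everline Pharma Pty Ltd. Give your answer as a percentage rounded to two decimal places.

92.70%

Maya reaches Everline along 2 paths.
Via Anchor → Talus: 27% × 10% × 100% = 2.7%.
Via Talus: 90% × 100% = 90%.
Total: 2.7% + 90% = 92.7%.
Rounded: 92.70%.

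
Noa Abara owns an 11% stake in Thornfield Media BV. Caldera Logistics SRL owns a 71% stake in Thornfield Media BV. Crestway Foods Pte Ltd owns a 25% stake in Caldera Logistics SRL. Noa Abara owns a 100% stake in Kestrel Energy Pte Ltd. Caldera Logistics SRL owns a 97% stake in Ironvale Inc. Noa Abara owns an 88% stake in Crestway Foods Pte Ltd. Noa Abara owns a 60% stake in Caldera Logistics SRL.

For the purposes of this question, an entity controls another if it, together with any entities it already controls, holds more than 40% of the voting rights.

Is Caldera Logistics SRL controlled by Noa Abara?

Yes

Noa holds 88% of Crestway, so Noa controls Crestway.
Crestway and Noa together hold 25% + 60% = 85% of Caldera, so Noa controls Caldera.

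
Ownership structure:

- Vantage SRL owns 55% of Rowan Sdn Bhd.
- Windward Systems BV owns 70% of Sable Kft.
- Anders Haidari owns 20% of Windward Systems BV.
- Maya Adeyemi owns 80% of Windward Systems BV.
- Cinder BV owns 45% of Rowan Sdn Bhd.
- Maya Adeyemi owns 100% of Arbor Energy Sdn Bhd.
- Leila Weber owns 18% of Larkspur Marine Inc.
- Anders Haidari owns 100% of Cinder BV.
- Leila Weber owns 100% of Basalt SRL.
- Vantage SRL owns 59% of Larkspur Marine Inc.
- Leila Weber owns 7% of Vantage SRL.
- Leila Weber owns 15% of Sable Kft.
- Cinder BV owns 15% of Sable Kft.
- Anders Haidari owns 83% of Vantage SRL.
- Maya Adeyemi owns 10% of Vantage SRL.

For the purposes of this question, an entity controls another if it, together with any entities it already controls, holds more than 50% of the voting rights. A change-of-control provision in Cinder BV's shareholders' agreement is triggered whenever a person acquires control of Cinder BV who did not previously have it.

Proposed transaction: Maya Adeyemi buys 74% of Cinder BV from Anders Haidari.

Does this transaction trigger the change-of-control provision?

The purchase adds only to Maya's holdings (Anders's stake shrinks), so Maya is the only person who could newly come to control Cinder.
Maya holds 100% of Arbor, so Maya controls Arbor.
Maya holds 80% of Windward, so Maya controls Windward.
Windward holds 70% of Sable, so Maya controls Sable.
Neither Maya nor any entity Maya controls holds any voting interest in Cinder.
So before the transaction, Maya does not control Cinder.
After the purchase, Maya holds 74% of Cinder directly, and Anders's stake falls to 26%.
Maya holds 74% of Cinder, so Maya controls Cinder.
Maya did not control Cinder before and does after, so the clause is triggered.

Yes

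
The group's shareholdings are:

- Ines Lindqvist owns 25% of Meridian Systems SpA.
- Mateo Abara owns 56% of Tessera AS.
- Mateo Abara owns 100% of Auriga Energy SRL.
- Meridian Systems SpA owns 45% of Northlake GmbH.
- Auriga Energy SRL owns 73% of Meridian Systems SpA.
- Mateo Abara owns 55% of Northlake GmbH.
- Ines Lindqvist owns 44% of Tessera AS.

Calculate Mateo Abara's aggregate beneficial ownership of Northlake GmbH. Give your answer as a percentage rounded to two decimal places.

Mateo reaches Northlake along 2 paths.
Direct stake: 55% = 55%.
Via Auriga → Meridian: 100% × 73% × 45% = 32.85%.
Total: 55% + 32.85% = 87.85%.

87.85%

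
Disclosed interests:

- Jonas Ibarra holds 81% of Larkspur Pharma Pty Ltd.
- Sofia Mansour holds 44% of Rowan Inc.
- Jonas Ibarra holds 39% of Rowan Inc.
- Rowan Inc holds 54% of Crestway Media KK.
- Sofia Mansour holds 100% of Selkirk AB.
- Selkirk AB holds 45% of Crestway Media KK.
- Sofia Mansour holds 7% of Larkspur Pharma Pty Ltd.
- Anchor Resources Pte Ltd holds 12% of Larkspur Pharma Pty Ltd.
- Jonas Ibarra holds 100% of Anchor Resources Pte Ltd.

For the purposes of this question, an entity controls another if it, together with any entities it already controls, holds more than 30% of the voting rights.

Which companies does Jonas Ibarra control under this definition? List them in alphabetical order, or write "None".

Anchor Resources Pte Ltd, Crestway Media KK, Larkspur Pharma Pty Ltd, Rowan Inc

Jonas holds 100% of Anchor, so Jonas controls Anchor.
Jonas holds 39% of Rowan, so Jonas controls Rowan.
Jonas and Anchor together hold 81% + 12% = 93% of Larkspur, so Jonas controls Larkspur.
Rowan holds 54% of Crestway, so Jonas controls Crestway.
No other company's threshold is met.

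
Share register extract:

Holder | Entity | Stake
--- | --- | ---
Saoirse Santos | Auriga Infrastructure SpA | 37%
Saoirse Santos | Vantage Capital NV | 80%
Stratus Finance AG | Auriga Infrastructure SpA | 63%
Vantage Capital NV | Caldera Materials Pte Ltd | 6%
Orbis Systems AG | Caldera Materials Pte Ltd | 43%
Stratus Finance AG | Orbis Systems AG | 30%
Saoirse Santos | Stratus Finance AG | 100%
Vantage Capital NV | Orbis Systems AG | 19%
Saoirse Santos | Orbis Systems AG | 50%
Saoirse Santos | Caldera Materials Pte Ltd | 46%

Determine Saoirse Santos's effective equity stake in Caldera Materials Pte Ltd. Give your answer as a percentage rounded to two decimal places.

91.74%

Saoirse reaches Caldera along 5 paths.
Direct stake: 46% = 46%.
Via Vantage → Orbis: 80% × 19% × 43% = 6.536%.
Via Orbis: 50% × 43% = 21.5%.
Via Stratus → Orbis: 100% × 30% × 43% = 12.9%.
Via Vantage: 80% × 6% = 4.8%.
Total: 46% + 6.536% + 21.5% + 12.9% + 4.8% = 91.736%.
Rounded: 91.74%.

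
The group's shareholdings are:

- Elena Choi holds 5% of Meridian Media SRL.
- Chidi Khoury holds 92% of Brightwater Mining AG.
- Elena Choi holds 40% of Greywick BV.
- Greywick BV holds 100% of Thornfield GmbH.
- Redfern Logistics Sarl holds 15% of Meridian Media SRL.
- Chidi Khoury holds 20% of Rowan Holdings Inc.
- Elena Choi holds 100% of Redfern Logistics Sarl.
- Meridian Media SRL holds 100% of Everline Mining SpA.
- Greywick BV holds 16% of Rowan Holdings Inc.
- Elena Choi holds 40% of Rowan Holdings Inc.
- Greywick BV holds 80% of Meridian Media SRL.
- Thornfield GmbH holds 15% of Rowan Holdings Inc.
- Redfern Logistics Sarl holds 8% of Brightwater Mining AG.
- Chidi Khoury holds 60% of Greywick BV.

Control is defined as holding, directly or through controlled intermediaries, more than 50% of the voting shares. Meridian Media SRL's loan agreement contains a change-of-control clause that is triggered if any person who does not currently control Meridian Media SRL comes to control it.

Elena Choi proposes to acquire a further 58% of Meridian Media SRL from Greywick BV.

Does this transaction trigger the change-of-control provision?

Yes

The purchase adds only to Elena's holdings (Greywick's stake shrinks), so Elena is the only person who could newly come to control Meridian.
Elena holds 100% of Redfern, so Elena controls Redfern.
In Meridian, Elena's side holds only 5% + 15% = 20%, not > 50%.
So before the transaction, Elena does not control Meridian.
After the purchase, Elena's direct stake in Meridian rises to 5% + 58% = 63%, and Greywick's stake falls to 22%.
Elena and Redfern together hold 63% + 15% = 78% of Meridian, so Elena controls Meridian.
Elena did not control Meridian before and does after, so the clause is triggered.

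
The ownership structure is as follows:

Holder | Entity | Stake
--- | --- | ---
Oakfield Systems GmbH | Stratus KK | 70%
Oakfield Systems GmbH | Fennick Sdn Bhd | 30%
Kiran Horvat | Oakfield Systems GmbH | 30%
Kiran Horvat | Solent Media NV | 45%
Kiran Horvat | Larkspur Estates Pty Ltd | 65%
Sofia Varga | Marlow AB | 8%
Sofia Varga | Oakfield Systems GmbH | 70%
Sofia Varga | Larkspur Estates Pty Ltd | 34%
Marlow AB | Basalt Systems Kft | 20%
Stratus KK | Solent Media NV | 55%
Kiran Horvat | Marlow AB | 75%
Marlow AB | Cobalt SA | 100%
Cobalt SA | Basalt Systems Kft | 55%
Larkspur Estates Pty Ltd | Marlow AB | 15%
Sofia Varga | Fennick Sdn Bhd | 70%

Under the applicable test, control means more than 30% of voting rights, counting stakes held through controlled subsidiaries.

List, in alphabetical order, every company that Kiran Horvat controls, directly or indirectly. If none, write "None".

Basalt Systems Kft, Cobalt SA, Larkspur Estates Pty Ltd, Marlow AB, Solent Media NV

Kiran holds 65% of Larkspur, so Kiran controls Larkspur.
Larkspur and Kiran together hold 15% + 75% = 90% of Marlow, so Kiran controls Marlow.
Marlow holds 100% of Cobalt, so Kiran controls Cobalt.
Kiran holds 45% of Solent, so Kiran controls Solent.
Cobalt and Marlow together hold 55% + 20% = 75% of Basalt, so Kiran controls Basalt.
No other company's threshold is met.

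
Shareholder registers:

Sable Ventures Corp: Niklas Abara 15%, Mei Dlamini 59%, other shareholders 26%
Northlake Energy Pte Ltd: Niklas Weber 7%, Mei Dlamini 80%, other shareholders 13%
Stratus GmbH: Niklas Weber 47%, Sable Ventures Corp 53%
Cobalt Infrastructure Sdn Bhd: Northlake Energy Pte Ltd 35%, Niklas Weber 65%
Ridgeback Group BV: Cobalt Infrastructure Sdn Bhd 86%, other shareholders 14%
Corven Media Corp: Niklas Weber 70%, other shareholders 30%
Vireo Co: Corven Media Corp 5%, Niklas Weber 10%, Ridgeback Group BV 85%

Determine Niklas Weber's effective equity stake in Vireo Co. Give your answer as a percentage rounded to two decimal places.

Niklas Weber reaches Vireo along 4 paths.
Via Corven: 70% × 5% = 3.5%.
Direct stake: 10% = 10%.
Via Northlake → Cobalt → Ridgeback: 7% × 35% × 86% × 85% = 1.79095%.
Via Cobalt → Ridgeback: 65% × 86% × 85% = 47.515%.
Total: 3.5% + 10% + 1.79095% + 47.515% = 62.80595%.
Rounded: 62.81%.

62.81%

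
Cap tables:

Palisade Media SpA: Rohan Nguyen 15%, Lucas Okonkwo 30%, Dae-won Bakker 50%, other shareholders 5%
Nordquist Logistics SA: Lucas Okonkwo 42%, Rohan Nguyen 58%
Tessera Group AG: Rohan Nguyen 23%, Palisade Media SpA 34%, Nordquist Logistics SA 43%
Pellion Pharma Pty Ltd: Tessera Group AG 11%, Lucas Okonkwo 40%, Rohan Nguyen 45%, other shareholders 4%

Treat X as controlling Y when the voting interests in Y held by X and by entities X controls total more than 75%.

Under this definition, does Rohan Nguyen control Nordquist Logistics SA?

Rohan's largest direct stake is 58% in Nordquist, which does not meet the threshold, so Rohan controls no company.
In Nordquist, Rohan's side holds only 58%, not > 75%.
So Rohan does not control Nordquist.

No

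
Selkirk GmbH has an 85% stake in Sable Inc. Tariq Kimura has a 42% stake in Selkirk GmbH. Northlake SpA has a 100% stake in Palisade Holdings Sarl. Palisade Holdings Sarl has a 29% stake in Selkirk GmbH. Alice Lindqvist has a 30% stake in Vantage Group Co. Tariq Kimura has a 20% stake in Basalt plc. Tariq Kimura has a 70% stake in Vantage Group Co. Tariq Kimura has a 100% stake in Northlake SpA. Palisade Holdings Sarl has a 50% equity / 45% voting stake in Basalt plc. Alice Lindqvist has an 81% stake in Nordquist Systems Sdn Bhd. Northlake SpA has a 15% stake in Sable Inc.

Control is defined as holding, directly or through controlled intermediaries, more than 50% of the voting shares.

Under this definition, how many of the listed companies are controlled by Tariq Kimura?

Tariq holds 100% of Northlake, so Tariq controls Northlake.
Northlake holds 100% of Palisade, so Tariq controls Palisade.
Tariq holds 70% of Vantage, so Tariq controls Vantage.
Tariq and Palisade together hold 42% + 29% = 71% of Selkirk, so Tariq controls Selkirk.
Tariq and Palisade together hold 20% + 45% = 65% of Basalt, so Tariq controls Basalt.
Northlake and Selkirk together hold 15% + 85% = 100% of Sable, so Tariq controls Sable.
No other company's threshold is met.
Tariq controls 6 companies.

6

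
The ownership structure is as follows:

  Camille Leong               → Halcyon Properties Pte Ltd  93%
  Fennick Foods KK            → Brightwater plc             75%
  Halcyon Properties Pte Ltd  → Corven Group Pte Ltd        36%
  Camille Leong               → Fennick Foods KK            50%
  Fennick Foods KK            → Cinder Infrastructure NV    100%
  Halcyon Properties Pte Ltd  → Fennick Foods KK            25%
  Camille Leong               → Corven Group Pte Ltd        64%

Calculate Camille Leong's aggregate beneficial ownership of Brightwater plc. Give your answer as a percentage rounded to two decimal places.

Camille reaches Brightwater along 2 paths.
Via Halcyon → Fennick: 93% × 25% × 75% = 17.4375%.
Via Fennick: 50% × 75% = 37.5%.
Total: 17.4375% + 37.5% = 54.9375%.
Rounded: 54.94%.

54.94%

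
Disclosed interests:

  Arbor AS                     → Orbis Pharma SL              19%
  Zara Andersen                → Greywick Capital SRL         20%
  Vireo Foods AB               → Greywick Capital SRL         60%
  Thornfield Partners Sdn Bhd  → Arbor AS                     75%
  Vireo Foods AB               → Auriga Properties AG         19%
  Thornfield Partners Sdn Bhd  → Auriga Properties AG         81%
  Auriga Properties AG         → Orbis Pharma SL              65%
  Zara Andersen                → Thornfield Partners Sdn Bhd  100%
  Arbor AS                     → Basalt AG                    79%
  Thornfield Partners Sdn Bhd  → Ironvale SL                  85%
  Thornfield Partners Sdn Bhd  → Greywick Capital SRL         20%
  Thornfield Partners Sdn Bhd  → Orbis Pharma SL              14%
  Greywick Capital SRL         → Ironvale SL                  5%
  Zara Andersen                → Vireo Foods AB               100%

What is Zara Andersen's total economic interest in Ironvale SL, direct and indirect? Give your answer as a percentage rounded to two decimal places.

90.00%

Zara reaches Ironvale along 4 paths.
Via Thornfield: 100% × 85% = 85%.
Via Thornfield → Greywick: 100% × 20% × 5% = 1%.
Via Vireo → Greywick: 100% × 60% × 5% = 3%.
Via Greywick: 20% × 5% = 1%.
Total: 85% + 1% + 3% + 1% = 90%.
Rounded: 90.00%.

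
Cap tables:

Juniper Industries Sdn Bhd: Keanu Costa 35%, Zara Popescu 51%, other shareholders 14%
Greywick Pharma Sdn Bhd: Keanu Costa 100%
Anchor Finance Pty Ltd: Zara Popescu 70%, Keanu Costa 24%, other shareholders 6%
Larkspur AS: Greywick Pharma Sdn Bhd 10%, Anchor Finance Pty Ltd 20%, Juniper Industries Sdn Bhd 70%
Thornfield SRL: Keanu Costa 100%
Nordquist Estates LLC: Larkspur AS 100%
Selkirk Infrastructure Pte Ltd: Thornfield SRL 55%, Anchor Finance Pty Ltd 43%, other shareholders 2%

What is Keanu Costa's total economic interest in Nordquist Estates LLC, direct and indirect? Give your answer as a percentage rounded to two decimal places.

39.30%

Keanu reaches Nordquist along 3 paths.
Via Greywick → Larkspur: 100% × 10% × 100% = 10%.
Via Anchor → Larkspur: 24% × 20% × 100% = 4.8%.
Via Juniper → Larkspur: 35% × 70% × 100% = 24.5%.
Total: 10% + 4.8% + 24.5% = 39.3%.
Rounded: 39.30%.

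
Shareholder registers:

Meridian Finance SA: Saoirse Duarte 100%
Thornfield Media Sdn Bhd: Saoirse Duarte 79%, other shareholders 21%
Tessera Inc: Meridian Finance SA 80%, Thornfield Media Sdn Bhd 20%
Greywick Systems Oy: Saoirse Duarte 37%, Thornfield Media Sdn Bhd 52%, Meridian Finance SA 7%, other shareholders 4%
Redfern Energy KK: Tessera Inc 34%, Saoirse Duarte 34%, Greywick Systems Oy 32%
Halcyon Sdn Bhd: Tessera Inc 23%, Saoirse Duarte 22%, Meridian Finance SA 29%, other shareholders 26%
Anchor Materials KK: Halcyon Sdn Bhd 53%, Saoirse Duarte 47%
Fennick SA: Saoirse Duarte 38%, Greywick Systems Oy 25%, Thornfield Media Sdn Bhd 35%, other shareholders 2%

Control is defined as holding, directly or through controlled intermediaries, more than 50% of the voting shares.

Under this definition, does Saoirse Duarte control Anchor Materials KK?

Yes

Saoirse holds 79% of Thornfield, so Saoirse controls Thornfield.
Saoirse holds 100% of Meridian, so Saoirse controls Meridian.
Meridian and Thornfield together hold 80% + 20% = 100% of Tessera, so Saoirse controls Tessera.
Tessera and Saoirse and Meridian together hold 23% + 22% + 29% = 74% of Halcyon, so Saoirse controls Halcyon.
Halcyon and Saoirse together hold 53% + 47% = 100% of Anchor, so Saoirse controls Anchor.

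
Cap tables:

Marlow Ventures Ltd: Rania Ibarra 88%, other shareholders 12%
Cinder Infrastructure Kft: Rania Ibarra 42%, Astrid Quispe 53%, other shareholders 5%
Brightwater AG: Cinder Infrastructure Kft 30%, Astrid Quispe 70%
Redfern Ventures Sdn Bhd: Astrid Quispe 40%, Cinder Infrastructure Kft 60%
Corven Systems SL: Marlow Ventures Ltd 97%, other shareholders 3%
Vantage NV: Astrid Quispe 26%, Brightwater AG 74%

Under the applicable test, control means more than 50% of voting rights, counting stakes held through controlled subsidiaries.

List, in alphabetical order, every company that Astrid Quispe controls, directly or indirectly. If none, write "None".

Astrid holds 53% of Cinder, so Astrid controls Cinder.
Cinder and Astrid together hold 30% + 70% = 100% of Brightwater, so Astrid controls Brightwater.
Astrid and Cinder together hold 40% + 60% = 100% of Redfern, so Astrid controls Redfern.
Astrid and Brightwater together hold 26% + 74% = 100% of Vantage, so Astrid controls Vantage.
No other company's threshold is met.

Brightwater AG, Cinder Infrastructure Kft, Redfern Ventures Sdn Bhd, Vantage NV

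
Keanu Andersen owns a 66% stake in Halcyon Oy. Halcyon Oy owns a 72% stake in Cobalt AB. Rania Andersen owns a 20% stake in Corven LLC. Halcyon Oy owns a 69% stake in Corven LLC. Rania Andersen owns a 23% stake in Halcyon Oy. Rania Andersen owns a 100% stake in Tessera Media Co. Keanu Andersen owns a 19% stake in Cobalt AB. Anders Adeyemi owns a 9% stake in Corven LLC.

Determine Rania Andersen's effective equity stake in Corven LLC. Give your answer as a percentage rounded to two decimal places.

Rania reaches Corven along 2 paths.
Direct stake: 20% = 20%.
Via Halcyon: 23% × 69% = 15.87%.
Total: 20% + 15.87% = 35.87%.

35.87%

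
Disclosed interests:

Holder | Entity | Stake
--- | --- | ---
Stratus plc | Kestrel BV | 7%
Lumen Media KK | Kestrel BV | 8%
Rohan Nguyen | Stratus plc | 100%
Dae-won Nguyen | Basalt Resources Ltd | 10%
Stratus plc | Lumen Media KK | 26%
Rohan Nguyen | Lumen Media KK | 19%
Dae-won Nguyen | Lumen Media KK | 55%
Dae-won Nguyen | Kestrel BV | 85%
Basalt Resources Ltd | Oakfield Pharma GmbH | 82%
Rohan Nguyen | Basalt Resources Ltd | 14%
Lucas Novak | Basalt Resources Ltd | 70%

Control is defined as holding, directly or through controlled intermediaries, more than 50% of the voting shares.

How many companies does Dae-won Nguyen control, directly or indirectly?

2

Dae-won holds 55% of Lumen, so Dae-won controls Lumen.
Dae-won and Lumen together hold 85% + 8% = 93% of Kestrel, so Dae-won controls Kestrel.
No other company's threshold is met.
Dae-won controls 2 companies.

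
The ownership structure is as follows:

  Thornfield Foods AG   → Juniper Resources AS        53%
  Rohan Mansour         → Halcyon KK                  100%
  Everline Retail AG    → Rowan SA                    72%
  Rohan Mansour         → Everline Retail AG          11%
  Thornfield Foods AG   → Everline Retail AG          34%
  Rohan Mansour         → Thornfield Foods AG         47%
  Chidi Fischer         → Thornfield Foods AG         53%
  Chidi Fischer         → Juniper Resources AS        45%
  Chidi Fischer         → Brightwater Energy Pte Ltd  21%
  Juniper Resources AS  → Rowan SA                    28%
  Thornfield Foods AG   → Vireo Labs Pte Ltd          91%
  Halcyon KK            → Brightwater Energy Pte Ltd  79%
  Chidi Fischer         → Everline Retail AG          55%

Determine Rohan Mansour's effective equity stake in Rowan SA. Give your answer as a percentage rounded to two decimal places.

26.40%

Rohan reaches Rowan along 3 paths.
Via Thornfield → Juniper: 47% × 53% × 28% = 6.9748%.
Via Thornfield → Everline: 47% × 34% × 72% = 11.5056%.
Via Everline: 11% × 72% = 7.92%.
Total: 6.9748% + 11.5056% + 7.92% = 26.4004%.
Rounded: 26.40%.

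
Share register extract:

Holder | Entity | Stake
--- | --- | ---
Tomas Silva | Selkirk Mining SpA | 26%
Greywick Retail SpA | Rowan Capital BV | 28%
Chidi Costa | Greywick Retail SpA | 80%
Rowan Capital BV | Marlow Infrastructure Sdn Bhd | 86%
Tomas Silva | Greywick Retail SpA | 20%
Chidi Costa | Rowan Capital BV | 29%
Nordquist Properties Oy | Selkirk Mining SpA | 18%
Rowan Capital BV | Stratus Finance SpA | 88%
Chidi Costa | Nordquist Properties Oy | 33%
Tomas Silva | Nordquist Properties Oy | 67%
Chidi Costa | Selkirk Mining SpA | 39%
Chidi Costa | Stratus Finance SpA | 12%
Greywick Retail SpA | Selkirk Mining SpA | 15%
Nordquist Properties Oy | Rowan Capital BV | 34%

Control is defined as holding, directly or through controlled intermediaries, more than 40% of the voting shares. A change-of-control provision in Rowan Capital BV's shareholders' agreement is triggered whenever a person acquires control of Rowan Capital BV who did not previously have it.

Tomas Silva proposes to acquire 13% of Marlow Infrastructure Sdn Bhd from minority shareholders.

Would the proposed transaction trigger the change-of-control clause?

No

The purchase changes only Tomas's holdings, so Tomas is the only person who could newly come to control Rowan.
Tomas holds 67% of Nordquist, so Tomas controls Nordquist.
Tomas and Nordquist together hold 26% + 18% = 44% of Selkirk, so Tomas controls Selkirk.
In Rowan, Tomas's side holds only 34%, not > 40%.
So before the transaction, Tomas does not control Rowan.
After the purchase, Tomas holds 13% of Marlow directly.
Tomas's side now holds 13% of Marlow, not > 40%, so Tomas still does not control Marlow.
After the transaction, Tomas's side holds 34% of Rowan, not > 40%, so Tomas still does not control Rowan.
No new person acquires control, so the clause is not triggered.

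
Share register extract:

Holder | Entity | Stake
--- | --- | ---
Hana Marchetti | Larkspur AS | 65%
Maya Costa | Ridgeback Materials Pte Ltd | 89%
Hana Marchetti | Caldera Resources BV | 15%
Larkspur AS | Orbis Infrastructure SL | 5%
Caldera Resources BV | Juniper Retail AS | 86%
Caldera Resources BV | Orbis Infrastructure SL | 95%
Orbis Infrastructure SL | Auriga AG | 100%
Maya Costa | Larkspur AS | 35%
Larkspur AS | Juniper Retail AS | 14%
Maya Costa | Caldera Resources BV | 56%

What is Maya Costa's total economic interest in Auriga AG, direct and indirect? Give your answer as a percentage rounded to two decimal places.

Maya reaches Auriga along 2 paths.
Via Larkspur → Orbis: 35% × 5% × 100% = 1.75%.
Via Caldera → Orbis: 56% × 95% × 100% = 53.2%.
Total: 1.75% + 53.2% = 54.95%.

54.95%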